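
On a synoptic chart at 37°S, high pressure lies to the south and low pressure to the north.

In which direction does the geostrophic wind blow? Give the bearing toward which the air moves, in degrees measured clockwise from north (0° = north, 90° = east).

The pressure-gradient force points toward the north (bearing 000°).
Geostrophic balance: in the Southern Hemisphere the Coriolis force deflects motion to the left, so the geostrophic wind blows 90° to the left of the pressure-gradient force (low pressure on the right).
Rotating 000° by 90° counterclockwise gives 270° — the wind blows toward the west.

270°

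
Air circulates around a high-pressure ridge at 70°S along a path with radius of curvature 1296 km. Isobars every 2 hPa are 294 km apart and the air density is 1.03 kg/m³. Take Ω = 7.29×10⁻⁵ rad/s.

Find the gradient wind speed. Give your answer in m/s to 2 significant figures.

5.0 m/s

Coriolis parameter at 70°S:
f = 2Ω sin φ = 2 × 7.29×10⁻⁵ × sin 70° = 1.37×10⁻⁴ s⁻¹
Pressure gradient: |∂P/∂n| = 200 Pa / 294000 m = 6.80×10⁻⁴ Pa/m
Geostrophic speed: V_g = |∂P/∂n|/(fρ) = 6.80×10⁻⁴/(1.37×10⁻⁴ × 1.03) = 4.82 m/s
Around a high, pressure-gradient force acts outward with centrifugal, so Coriolis balances both:
fV = (1/ρ)|∂P/∂n| + V²/R  →  V² − fR·V + fR·V_g = 0
With fR = 1.37×10⁻⁴ × 1296×10³ m = 178 m/s:
V = [fR − √((fR)² − 4 fR V_g)]/2 = [178 − √(178² − 4×178×4.82)]/2 = 4.96 m/s
Supergeostrophic (V > V_g = 4.82 m/s), as expected around a high.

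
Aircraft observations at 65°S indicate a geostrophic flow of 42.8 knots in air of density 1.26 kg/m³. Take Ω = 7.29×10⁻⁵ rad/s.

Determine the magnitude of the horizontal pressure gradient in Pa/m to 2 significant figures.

3.7×10⁻³ Pa/m

Coriolis parameter at 65°S:
f = 2Ω sin φ = 2 × 7.29×10⁻⁵ × sin 65° = 1.32×10⁻⁴ s⁻¹
Wind speed in SI: 42.8 knots = 22.0 m/s
Geostrophic balance rearranged: |∂P/∂n| = f ρ V_g
|∂P/∂n| = 1.32×10⁻⁴ × 1.26 × 22.0 = 3.67×10⁻³ Pa/m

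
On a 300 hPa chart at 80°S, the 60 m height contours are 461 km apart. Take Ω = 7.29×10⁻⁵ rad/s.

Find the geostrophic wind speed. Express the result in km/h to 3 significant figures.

32.0 km/h

Coriolis parameter at 80°S:
f = 2Ω sin φ = 2 × 7.29×10⁻⁵ × sin 80° = 1.44×10⁻⁴ s⁻¹
Height gradient: |∂Z/∂n| = 60 m / 461000 m = 1.30×10⁻⁴
On a pressure surface, geostrophic balance gives V_g = (g/f)|∂Z/∂n|:
V_g = 9.81 × 1.30×10⁻⁴ / 1.44×10⁻⁴ = 8.89 m/s
Converting: 8.89 m/s × 3.6 = 32.0 km/h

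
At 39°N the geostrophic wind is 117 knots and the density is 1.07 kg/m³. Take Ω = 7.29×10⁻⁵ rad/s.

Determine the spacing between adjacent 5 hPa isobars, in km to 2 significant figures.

85 km

Coriolis parameter at 39°N:
f = 2Ω sin φ = 2 × 7.29×10⁻⁵ × sin 39° = 9.18×10⁻⁵ s⁻¹
Wind speed in SI: 117 knots = 60.2 m/s
Geostrophic balance rearranged: |∂P/∂n| = f ρ V_g
|∂P/∂n| = 9.18×10⁻⁵ × 1.07 × 60.2 = 5.91×10⁻³ Pa/m
Isobar spacing: Δn = ΔP/|∂P/∂n| = 500 Pa / 5.91×10⁻³ Pa/m = 84612 m ≈ 85 km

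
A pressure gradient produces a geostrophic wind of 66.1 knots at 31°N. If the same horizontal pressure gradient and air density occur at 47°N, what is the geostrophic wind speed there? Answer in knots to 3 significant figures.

With the same pressure gradient and density, V_g ∝ 1/f ∝ 1/sin φ.
V₂ = V₁ · sin φ₁ / sin φ₂ = 66.1 × sin 31° / sin 47°
V₂ = 66.1 × 0.5150/0.7314 = 46.5 knots

46.5 knots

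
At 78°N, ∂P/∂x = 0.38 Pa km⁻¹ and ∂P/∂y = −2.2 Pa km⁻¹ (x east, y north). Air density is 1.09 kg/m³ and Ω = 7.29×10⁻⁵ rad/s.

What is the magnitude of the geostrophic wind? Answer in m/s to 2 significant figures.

14 m/s

Coriolis parameter at 78°N:
f = 2Ω sin φ = 2 × 7.29×10⁻⁵ × sin 78° = 1.43×10⁻⁴ s⁻¹
Component geostrophic relations (x east, y north):
u_g = −(1/(fρ)) ∂P/∂y,  v_g = (1/(fρ)) ∂P/∂x
u_g = −(−2.2×10⁻³)/(1.43×10⁻⁴ × 1.09) = 14.2 m/s;  v_g = (0.38×10⁻³)/(1.43×10⁻⁴ × 1.09) = 2.44 m/s
|V_g| = √(u_g² + v_g²) = 14.4 m/s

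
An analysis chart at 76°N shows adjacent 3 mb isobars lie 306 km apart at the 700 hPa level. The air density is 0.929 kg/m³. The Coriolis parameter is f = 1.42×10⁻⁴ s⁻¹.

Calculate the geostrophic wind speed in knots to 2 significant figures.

14 knots

Pressure gradient: |∂P/∂n| = 300 Pa / 306000 m = 9.80×10⁻⁴ Pa/m
Geostrophic balance (pressure-gradient force = Coriolis force):
V_g = (1/(fρ)) |∂P/∂n| = 9.80×10⁻⁴ / (1.42×10⁻⁴ × 0.929) = 7.43 m/s
Converting: 7.43 m/s × 1.944 = 14 knots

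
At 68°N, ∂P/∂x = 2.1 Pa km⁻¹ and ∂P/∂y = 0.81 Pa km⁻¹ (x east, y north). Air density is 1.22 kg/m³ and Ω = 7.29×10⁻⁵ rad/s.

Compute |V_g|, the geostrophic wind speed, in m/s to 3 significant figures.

13.6 m/s

Coriolis parameter at 68°N:
f = 2Ω sin φ = 2 × 7.29×10⁻⁵ × sin 68° = 1.35×10⁻⁴ s⁻¹
Component geostrophic relations (x east, y north):
u_g = −(1/(fρ)) ∂P/∂y,  v_g = (1/(fρ)) ∂P/∂x
u_g = −(0.81×10⁻³)/(1.35×10⁻⁴ × 1.22) = −4.91 m/s;  v_g = (2.1×10⁻³)/(1.35×10⁻⁴ × 1.22) = 12.7 m/s
|V_g| = √(u_g² + v_g²) = 13.6 m/s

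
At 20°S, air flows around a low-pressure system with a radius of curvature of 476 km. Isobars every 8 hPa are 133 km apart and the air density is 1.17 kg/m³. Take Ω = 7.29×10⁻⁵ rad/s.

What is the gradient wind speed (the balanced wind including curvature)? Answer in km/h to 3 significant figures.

Coriolis parameter at 20°S:
f = 2Ω sin φ = 2 × 7.29×10⁻⁵ × sin 20° = 4.99×10⁻⁵ s⁻¹
Pressure gradient: |∂P/∂n| = 800 Pa / 133000 m = 6.02×10⁻³ Pa/m
Geostrophic speed: V_g = |∂P/∂n|/(fρ) = 6.02×10⁻³/(4.99×10⁻⁵ × 1.17) = 103 m/s
Around a low, centrifugal force acts outward with Coriolis, so pressure-gradient force balances both:
(1/ρ)|∂P/∂n| = fV + V²/R  →  V² + fR·V − fR·V_g = 0
With fR = 4.99×10⁻⁵ × 476×10³ m = 23.7 m/s:
V = [−fR + √((fR)² + 4 fR V_g)]/2 = [−23.7 + √(23.7² + 4×23.7×103)]/2 = 39 m/s
Subgeostrophic (V < V_g = 103 m/s), as expected around a low.
Converting: 39 m/s × 3.6 = 140 km/h

140 km/h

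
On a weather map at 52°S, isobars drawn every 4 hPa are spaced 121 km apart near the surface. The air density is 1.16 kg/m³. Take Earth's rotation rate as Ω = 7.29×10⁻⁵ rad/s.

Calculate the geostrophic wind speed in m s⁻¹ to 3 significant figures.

Coriolis parameter at 52°S:
f = 2Ω sin φ = 2 × 7.29×10⁻⁵ × sin 52° = 1.15×10⁻⁴ s⁻¹
Pressure gradient: |∂P/∂n| = 400 Pa / 121000 m = 3.31×10⁻³ Pa/m
Geostrophic balance (pressure-gradient force = Coriolis force):
V_g = (1/(fρ)) |∂P/∂n| = 3.31×10⁻³ / (1.15×10⁻⁴ × 1.16) = 24.8 m/s

24.8 m s⁻¹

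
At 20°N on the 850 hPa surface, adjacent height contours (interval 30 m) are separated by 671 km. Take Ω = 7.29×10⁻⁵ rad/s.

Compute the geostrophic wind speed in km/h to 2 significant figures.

32 km/h

Coriolis parameter at 20°N:
f = 2Ω sin φ = 2 × 7.29×10⁻⁵ × sin 20° = 4.99×10⁻⁵ s⁻¹
Height gradient: |∂Z/∂n| = 30 m / 671000 m = 4.47×10⁻⁵
On a pressure surface, geostrophic balance gives V_g = (g/f)|∂Z/∂n|:
V_g = 9.81 × 4.47×10⁻⁵ / 4.99×10⁻⁵ = 8.80 m/s
Converting: 8.80 m/s × 3.6 = 32 km/h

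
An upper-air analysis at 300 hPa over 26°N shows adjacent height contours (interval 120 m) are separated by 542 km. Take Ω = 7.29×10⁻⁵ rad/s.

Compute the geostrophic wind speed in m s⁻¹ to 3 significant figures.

34.0 m s⁻¹

Coriolis parameter at 26°N:
f = 2Ω sin φ = 2 × 7.29×10⁻⁵ × sin 26° = 6.39×10⁻⁵ s⁻¹
Height gradient: |∂Z/∂n| = 120 m / 542000 m = 2.21×10⁻⁴
On a pressure surface, geostrophic balance gives V_g = (g/f)|∂Z/∂n|:
V_g = 9.81 × 2.21×10⁻⁴ / 6.39×10⁻⁵ = 34.0 m/s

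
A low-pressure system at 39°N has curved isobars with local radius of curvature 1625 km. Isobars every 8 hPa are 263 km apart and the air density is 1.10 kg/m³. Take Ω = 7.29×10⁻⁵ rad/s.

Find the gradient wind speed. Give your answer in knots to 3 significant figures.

Coriolis parameter at 39°N:
f = 2Ω sin φ = 2 × 7.29×10⁻⁵ × sin 39° = 9.18×10⁻⁵ s⁻¹
Pressure gradient: |∂P/∂n| = 800 Pa / 263000 m = 3.04×10⁻³ Pa/m
Geostrophic speed: V_g = |∂P/∂n|/(fρ) = 3.04×10⁻³/(9.18×10⁻⁵ × 1.10) = 30.1 m/s
Around a low, centrifugal force acts outward with Coriolis, so pressure-gradient force balances both:
(1/ρ)|∂P/∂n| = fV + V²/R  →  V² + fR·V − fR·V_g = 0
With fR = 9.18×10⁻⁵ × 1625×10³ m = 149 m/s:
V = [−fR + √((fR)² + 4 fR V_g)]/2 = [−149 + √(149² + 4×149×30.1)]/2 = 25.7 m/s
Subgeostrophic (V < V_g = 30.1 m/s), as expected around a low.
Converting: 25.7 m/s × 1.944 = 50.0 knots

50.0 knots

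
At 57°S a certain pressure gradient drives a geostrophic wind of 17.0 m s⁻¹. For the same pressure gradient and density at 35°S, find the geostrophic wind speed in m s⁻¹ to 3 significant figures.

With the same pressure gradient and density, V_g ∝ 1/f ∝ 1/sin φ.
V₂ = V₁ · sin φ₁ / sin φ₂ = 17.0 × sin 57° / sin 35°
V₂ = 17.0 × 0.8387/0.5736 = 24.9 m s⁻¹

24.9 m s⁻¹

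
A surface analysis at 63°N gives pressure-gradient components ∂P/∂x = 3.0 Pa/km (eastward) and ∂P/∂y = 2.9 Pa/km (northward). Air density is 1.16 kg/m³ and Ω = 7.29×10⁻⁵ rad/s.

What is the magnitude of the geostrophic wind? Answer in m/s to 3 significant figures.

Coriolis parameter at 63°N:
f = 2Ω sin φ = 2 × 7.29×10⁻⁵ × sin 63° = 1.30×10⁻⁴ s⁻¹
Component geostrophic relations (x east, y north):
u_g = −(1/(fρ)) ∂P/∂y,  v_g = (1/(fρ)) ∂P/∂x
u_g = −(2.9×10⁻³)/(1.30×10⁻⁴ × 1.16) = −19.2 m/s;  v_g = (3.0×10⁻³)/(1.30×10⁻⁴ × 1.16) = 19.9 m/s
|V_g| = √(u_g² + v_g²) = 27.7 m/s

27.7 m/s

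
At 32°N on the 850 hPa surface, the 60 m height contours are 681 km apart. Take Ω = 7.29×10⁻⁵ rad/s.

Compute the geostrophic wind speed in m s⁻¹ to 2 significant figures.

Coriolis parameter at 32°N:
f = 2Ω sin φ = 2 × 7.29×10⁻⁵ × sin 32° = 7.73×10⁻⁵ s⁻¹
Height gradient: |∂Z/∂n| = 60 m / 681000 m = 8.81×10⁻⁵
On a pressure surface, geostrophic balance gives V_g = (g/f)|∂Z/∂n|:
V_g = 9.81 × 8.81×10⁻⁵ / 7.73×10⁻⁵ = 11.2 m/s

11 m s⁻¹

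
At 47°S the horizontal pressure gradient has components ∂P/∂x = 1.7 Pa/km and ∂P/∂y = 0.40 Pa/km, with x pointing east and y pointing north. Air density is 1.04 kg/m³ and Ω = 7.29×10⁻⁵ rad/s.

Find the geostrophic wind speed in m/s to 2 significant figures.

16 m/s

Coriolis parameter at 47°S:
f = 2Ω sin φ = 2 × 7.29×10⁻⁵ × sin 47° = 1.07×10⁻⁴ s⁻¹
In the Southern Hemisphere f is negative: f = −1.07×10⁻⁴ s⁻¹.
Component geostrophic relations (x east, y north):
u_g = −(1/(fρ)) ∂P/∂y,  v_g = (1/(fρ)) ∂P/∂x
u_g = −(0.40×10⁻³)/(−1.07×10⁻⁴ × 1.04) = 3.61 m/s;  v_g = (1.7×10⁻³)/(−1.07×10⁻⁴ × 1.04) = −15.3 m/s
|V_g| = √(u_g² + v_g²) = 15.7 m/s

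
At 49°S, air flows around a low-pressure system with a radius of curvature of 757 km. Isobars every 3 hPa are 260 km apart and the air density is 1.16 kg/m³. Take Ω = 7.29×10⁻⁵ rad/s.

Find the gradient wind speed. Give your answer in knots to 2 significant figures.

16 knots

Coriolis parameter at 49°S:
f = 2Ω sin φ = 2 × 7.29×10⁻⁵ × sin 49° = 1.10×10⁻⁴ s⁻¹
Pressure gradient: |∂P/∂n| = 300 Pa / 260000 m = 1.15×10⁻³ Pa/m
Geostrophic speed: V_g = |∂P/∂n|/(fρ) = 1.15×10⁻³/(1.10×10⁻⁴ × 1.16) = 9.04 m/s
Around a low, centrifugal force acts outward with Coriolis, so pressure-gradient force balances both:
(1/ρ)|∂P/∂n| = fV + V²/R  →  V² + fR·V − fR·V_g = 0
With fR = 1.10×10⁻⁴ × 757×10³ m = 83.3 m/s:
V = [−fR + √((fR)² + 4 fR V_g)]/2 = [−83.3 + √(83.3² + 4×83.3×9.04)]/2 = 8.23 m/s
Subgeostrophic (V < V_g = 9.04 m/s), as expected around a low.
Converting: 8.23 m/s × 1.944 = 16 knots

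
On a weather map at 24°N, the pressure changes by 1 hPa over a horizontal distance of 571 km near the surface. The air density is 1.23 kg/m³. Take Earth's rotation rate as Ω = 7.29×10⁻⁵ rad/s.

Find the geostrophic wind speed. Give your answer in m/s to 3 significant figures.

Coriolis parameter at 24°N:
f = 2Ω sin φ = 2 × 7.29×10⁻⁵ × sin 24° = 5.93×10⁻⁵ s⁻¹
Pressure gradient: |∂P/∂n| = 100 Pa / 571000 m = 1.75×10⁻⁴ Pa/m
Geostrophic balance (pressure-gradient force = Coriolis force):
V_g = (1/(fρ)) |∂P/∂n| = 1.75×10⁻⁴ / (5.93×10⁻⁵ × 1.23) = 2.40 m/s

2.40 m/s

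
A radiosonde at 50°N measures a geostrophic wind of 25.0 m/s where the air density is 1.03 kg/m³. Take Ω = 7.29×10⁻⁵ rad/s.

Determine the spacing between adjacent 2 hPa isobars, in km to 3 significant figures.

Coriolis parameter at 50°N:
f = 2Ω sin φ = 2 × 7.29×10⁻⁵ × sin 50° = 1.12×10⁻⁴ s⁻¹
Geostrophic balance rearranged: |∂P/∂n| = f ρ V_g
|∂P/∂n| = 1.12×10⁻⁴ × 1.03 × 25.0 = 2.88×10⁻³ Pa/m
Isobar spacing: Δn = ΔP/|∂P/∂n| = 200 Pa / 2.88×10⁻³ Pa/m = 69541 m ≈ 69.5 km

69.5 km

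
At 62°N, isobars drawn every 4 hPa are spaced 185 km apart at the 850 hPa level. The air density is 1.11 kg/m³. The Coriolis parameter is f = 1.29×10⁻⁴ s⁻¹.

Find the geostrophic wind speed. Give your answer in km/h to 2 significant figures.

54 km/h

Pressure gradient: |∂P/∂n| = 400 Pa / 185000 m = 2.16×10⁻³ Pa/m
Geostrophic balance (pressure-gradient force = Coriolis force):
V_g = (1/(fρ)) |∂P/∂n| = 2.16×10⁻³ / (1.29×10⁻⁴ × 1.11) = 15.1 m/s
Converting: 15.1 m/s × 3.6 = 54 km/h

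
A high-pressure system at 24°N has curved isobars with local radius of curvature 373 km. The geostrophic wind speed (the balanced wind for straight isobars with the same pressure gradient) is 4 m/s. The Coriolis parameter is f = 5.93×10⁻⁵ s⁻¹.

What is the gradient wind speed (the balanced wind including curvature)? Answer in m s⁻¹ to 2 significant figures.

5.2 m s⁻¹

Around a high, pressure-gradient force acts outward with centrifugal, so Coriolis balances both:
fV = (1/ρ)|∂P/∂n| + V²/R  →  V² − fR·V + fR·V_g = 0
With fR = 5.93×10⁻⁵ × 373×10³ m = 22.1 m/s:
V = [fR − √((fR)² − 4 fR V_g)]/2 = [22.1 − √(22.1² − 4×22.1×4)]/2 = 5.24 m/s
Supergeostrophic (V > V_g = 4 m/s), as expected around a high.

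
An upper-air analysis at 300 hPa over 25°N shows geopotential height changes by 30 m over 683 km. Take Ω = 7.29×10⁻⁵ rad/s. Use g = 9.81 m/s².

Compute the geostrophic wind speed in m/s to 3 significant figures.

6.99 m/s

Coriolis parameter at 25°N:
f = 2Ω sin φ = 2 × 7.29×10⁻⁵ × sin 25° = 6.16×10⁻⁵ s⁻¹
Height gradient: |∂Z/∂n| = 30 m / 683000 m = 4.39×10⁻⁵
On a pressure surface, geostrophic balance gives V_g = (g/f)|∂Z/∂n|:
V_g = 9.81 × 4.39×10⁻⁵ / 6.16×10⁻⁵ = 6.99 m/s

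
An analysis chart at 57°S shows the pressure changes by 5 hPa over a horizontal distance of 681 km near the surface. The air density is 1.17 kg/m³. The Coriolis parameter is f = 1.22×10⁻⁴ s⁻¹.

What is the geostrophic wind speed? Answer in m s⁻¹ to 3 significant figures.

5.14 m s⁻¹

Pressure gradient: |∂P/∂n| = 500 Pa / 681000 m = 7.34×10⁻⁴ Pa/m
Geostrophic balance (pressure-gradient force = Coriolis force):
V_g = (1/(fρ)) |∂P/∂n| = 7.34×10⁻⁴ / (1.22×10⁻⁴ × 1.17) = 5.14 m/s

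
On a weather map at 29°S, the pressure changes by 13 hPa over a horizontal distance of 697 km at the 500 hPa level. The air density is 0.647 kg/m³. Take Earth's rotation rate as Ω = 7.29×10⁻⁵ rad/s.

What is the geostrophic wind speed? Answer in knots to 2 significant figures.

79 knots

Coriolis parameter at 29°S:
f = 2Ω sin φ = 2 × 7.29×10⁻⁵ × sin 29° = 7.07×10⁻⁵ s⁻¹
Pressure gradient: |∂P/∂n| = 1300 Pa / 697000 m = 1.87×10⁻³ Pa/m
Geostrophic balance (pressure-gradient force = Coriolis force):
V_g = (1/(fρ)) |∂P/∂n| = 1.87×10⁻³ / (7.07×10⁻⁵ × 0.647) = 40.8 m/s
Converting: 40.8 m/s × 1.944 = 79 knots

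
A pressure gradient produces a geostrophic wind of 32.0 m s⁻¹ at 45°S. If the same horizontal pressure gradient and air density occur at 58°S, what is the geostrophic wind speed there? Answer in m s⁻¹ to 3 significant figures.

26.7 m s⁻¹

With the same pressure gradient and density, V_g ∝ 1/f ∝ 1/sin φ.
V₂ = V₁ · sin φ₁ / sin φ₂ = 32.0 × sin 45° / sin 58°
V₂ = 32.0 × 0.7071/0.8480 = 26.7 m s⁻¹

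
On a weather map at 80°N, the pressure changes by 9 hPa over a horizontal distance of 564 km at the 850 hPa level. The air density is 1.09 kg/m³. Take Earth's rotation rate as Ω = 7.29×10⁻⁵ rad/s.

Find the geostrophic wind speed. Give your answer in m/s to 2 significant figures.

10 m/s

Coriolis parameter at 80°N:
f = 2Ω sin φ = 2 × 7.29×10⁻⁵ × sin 80° = 1.44×10⁻⁴ s⁻¹
Pressure gradient: |∂P/∂n| = 900 Pa / 564000 m = 1.60×10⁻³ Pa/m
Geostrophic balance (pressure-gradient force = Coriolis force):
V_g = (1/(fρ)) |∂P/∂n| = 1.60×10⁻³ / (1.44×10⁻⁴ × 1.09) = 10.2 m/s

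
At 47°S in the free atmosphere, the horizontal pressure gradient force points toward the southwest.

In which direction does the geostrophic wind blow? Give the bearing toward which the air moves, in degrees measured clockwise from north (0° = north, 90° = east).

135°

The pressure-gradient force points toward the southwest (bearing 225°).
Geostrophic balance: in the Southern Hemisphere the Coriolis force deflects motion to the left, so the geostrophic wind blows 90° to the left of the pressure-gradient force (low pressure on the right).
Rotating 225° by 90° counterclockwise gives 135° — the wind blows toward the southeast.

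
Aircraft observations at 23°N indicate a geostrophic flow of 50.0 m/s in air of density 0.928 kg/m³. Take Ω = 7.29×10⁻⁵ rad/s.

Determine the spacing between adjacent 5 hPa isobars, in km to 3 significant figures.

Coriolis parameter at 23°N:
f = 2Ω sin φ = 2 × 7.29×10⁻⁵ × sin 23° = 5.70×10⁻⁵ s⁻¹
Geostrophic balance rearranged: |∂P/∂n| = f ρ V_g
|∂P/∂n| = 5.70×10⁻⁵ × 0.928 × 50.0 = 2.64×10⁻³ Pa/m
Isobar spacing: Δn = ΔP/|∂P/∂n| = 500 Pa / 2.64×10⁻³ Pa/m = 189154 m ≈ 189 km

189 km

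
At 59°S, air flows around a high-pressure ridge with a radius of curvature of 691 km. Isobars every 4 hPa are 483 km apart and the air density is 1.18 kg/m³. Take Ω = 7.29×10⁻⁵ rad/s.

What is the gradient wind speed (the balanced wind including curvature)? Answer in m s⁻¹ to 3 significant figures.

Coriolis parameter at 59°S:
f = 2Ω sin φ = 2 × 7.29×10⁻⁵ × sin 59° = 1.25×10⁻⁴ s⁻¹
Pressure gradient: |∂P/∂n| = 400 Pa / 483000 m = 8.28×10⁻⁴ Pa/m
Geostrophic speed: V_g = |∂P/∂n|/(fρ) = 8.28×10⁻⁴/(1.25×10⁻⁴ × 1.18) = 5.62 m/s
Around a high, pressure-gradient force acts outward with centrifugal, so Coriolis balances both:
fV = (1/ρ)|∂P/∂n| + V²/R  →  V² − fR·V + fR·V_g = 0
With fR = 1.25×10⁻⁴ × 691×10³ m = 86.4 m/s:
V = [fR − √((fR)² − 4 fR V_g)]/2 = [86.4 − √(86.4² − 4×86.4×5.62)]/2 = 6.04 m/s
Supergeostrophic (V > V_g = 5.62 m/s), as expected around a high.

6.04 m s⁻¹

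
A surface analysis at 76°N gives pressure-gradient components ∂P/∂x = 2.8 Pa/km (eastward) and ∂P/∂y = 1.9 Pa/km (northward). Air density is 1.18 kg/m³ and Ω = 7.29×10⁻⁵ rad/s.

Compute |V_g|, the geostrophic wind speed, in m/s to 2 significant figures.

20 m/s

Coriolis parameter at 76°N:
f = 2Ω sin φ = 2 × 7.29×10⁻⁵ × sin 76° = 1.41×10⁻⁴ s⁻¹
Component geostrophic relations (x east, y north):
u_g = −(1/(fρ)) ∂P/∂y,  v_g = (1/(fρ)) ∂P/∂x
u_g = −(1.9×10⁻³)/(1.41×10⁻⁴ × 1.18) = −11.4 m/s;  v_g = (2.8×10⁻³)/(1.41×10⁻⁴ × 1.18) = 16.8 m/s
|V_g| = √(u_g² + v_g²) = 20.3 m/s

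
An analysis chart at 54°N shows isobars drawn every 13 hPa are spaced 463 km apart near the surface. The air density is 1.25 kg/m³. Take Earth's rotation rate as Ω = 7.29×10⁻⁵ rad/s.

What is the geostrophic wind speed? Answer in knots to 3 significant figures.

37.0 knots

Coriolis parameter at 54°N:
f = 2Ω sin φ = 2 × 7.29×10⁻⁵ × sin 54° = 1.18×10⁻⁴ s⁻¹
Pressure gradient: |∂P/∂n| = 1300 Pa / 463000 m = 2.81×10⁻³ Pa/m
Geostrophic balance (pressure-gradient force = Coriolis force):
V_g = (1/(fρ)) |∂P/∂n| = 2.81×10⁻³ / (1.18×10⁻⁴ × 1.25) = 19.0 m/s
Converting: 19.0 m/s × 1.944 = 37.0 knots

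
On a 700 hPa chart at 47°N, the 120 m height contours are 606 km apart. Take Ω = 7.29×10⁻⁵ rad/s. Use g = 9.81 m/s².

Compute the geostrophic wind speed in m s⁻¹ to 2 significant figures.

Coriolis parameter at 47°N:
f = 2Ω sin φ = 2 × 7.29×10⁻⁵ × sin 47° = 1.07×10⁻⁴ s⁻¹
Height gradient: |∂Z/∂n| = 120 m / 606000 m = 1.98×10⁻⁴
On a pressure surface, geostrophic balance gives V_g = (g/f)|∂Z/∂n|:
V_g = 9.81 × 1.98×10⁻⁴ / 1.07×10⁻⁴ = 18.2 m/s

18 m s⁻¹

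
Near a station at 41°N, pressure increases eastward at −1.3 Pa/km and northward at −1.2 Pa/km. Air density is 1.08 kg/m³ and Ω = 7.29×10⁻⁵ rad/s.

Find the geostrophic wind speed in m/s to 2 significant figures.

17 m/s

Coriolis parameter at 41°N:
f = 2Ω sin φ = 2 × 7.29×10⁻⁵ × sin 41° = 9.57×10⁻⁵ s⁻¹
Component geostrophic relations (x east, y north):
u_g = −(1/(fρ)) ∂P/∂y,  v_g = (1/(fρ)) ∂P/∂x
u_g = −(−1.2×10⁻³)/(9.57×10⁻⁵ × 1.08) = 11.6 m/s;  v_g = (−1.3×10⁻³)/(9.57×10⁻⁵ × 1.08) = −12.6 m/s
|V_g| = √(u_g² + v_g²) = 17.1 m/s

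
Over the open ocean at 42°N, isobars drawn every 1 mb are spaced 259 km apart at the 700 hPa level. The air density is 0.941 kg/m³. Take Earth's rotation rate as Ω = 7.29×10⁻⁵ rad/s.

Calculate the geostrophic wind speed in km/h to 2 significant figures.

Coriolis parameter at 42°N:
f = 2Ω sin φ = 2 × 7.29×10⁻⁵ × sin 42° = 9.76×10⁻⁵ s⁻¹
Pressure gradient: |∂P/∂n| = 100 Pa / 259000 m = 3.86×10⁻⁴ Pa/m
Geostrophic balance (pressure-gradient force = Coriolis force):
V_g = (1/(fρ)) |∂P/∂n| = 3.86×10⁻⁴ / (9.76×10⁻⁵ × 0.941) = 4.21 m/s
Converting: 4.21 m/s × 3.6 = 15 km/h

15 km/h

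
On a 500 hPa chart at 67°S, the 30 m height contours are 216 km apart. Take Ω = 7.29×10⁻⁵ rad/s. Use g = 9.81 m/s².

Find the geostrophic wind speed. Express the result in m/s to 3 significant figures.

Coriolis parameter at 67°S:
f = 2Ω sin φ = 2 × 7.29×10⁻⁵ × sin 67° = 1.34×10⁻⁴ s⁻¹
Height gradient: |∂Z/∂n| = 30 m / 216000 m = 1.39×10⁻⁴
On a pressure surface, geostrophic balance gives V_g = (g/f)|∂Z/∂n|:
V_g = 9.81 × 1.39×10⁻⁴ / 1.34×10⁻⁴ = 10.2 m/s

10.2 m/s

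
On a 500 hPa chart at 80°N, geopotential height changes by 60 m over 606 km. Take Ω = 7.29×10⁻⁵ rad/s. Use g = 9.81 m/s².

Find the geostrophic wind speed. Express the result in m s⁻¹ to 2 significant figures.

Coriolis parameter at 80°N:
f = 2Ω sin φ = 2 × 7.29×10⁻⁵ × sin 80° = 1.44×10⁻⁴ s⁻¹
Height gradient: |∂Z/∂n| = 60 m / 606000 m = 9.90×10⁻⁵
On a pressure surface, geostrophic balance gives V_g = (g/f)|∂Z/∂n|:
V_g = 9.81 × 9.90×10⁻⁵ / 1.44×10⁻⁴ = 6.76 m/s

6.8 m s⁻¹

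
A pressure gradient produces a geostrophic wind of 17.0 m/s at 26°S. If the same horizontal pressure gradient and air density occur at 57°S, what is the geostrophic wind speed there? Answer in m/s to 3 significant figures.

8.89 m/s

With the same pressure gradient and density, V_g ∝ 1/f ∝ 1/sin φ.
V₂ = V₁ · sin φ₁ / sin φ₂ = 17.0 × sin 26° / sin 57°
V₂ = 17.0 × 0.4384/0.8387 = 8.89 m/s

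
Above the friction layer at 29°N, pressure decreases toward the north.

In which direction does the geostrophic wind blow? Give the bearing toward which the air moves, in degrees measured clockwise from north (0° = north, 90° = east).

090°

The pressure-gradient force points toward the north (bearing 000°).
Geostrophic balance: in the Northern Hemisphere the Coriolis force deflects motion to the right, so the geostrophic wind blows 90° to the right of the pressure-gradient force (low pressure on the left).
Rotating 000° by 90° clockwise gives 090° — the wind blows toward the east.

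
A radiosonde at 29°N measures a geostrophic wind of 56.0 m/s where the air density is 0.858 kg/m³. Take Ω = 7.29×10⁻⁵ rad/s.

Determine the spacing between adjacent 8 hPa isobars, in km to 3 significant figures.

236 km

Coriolis parameter at 29°N:
f = 2Ω sin φ = 2 × 7.29×10⁻⁵ × sin 29° = 7.07×10⁻⁵ s⁻¹
Geostrophic balance rearranged: |∂P/∂n| = f ρ V_g
|∂P/∂n| = 7.07×10⁻⁵ × 0.858 × 56.0 = 3.40×10⁻³ Pa/m
Isobar spacing: Δn = ΔP/|∂P/∂n| = 800 Pa / 3.40×10⁻³ Pa/m = 235552 m ≈ 236 km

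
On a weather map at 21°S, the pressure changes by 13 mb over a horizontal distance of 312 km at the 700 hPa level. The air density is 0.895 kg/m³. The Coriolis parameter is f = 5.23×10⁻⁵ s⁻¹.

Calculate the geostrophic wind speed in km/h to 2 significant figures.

320 km/h

Pressure gradient: |∂P/∂n| = 1300 Pa / 312000 m = 4.17×10⁻³ Pa/m
Geostrophic balance (pressure-gradient force = Coriolis force):
V_g = (1/(fρ)) |∂P/∂n| = 4.17×10⁻³ / (5.23×10⁻⁵ × 0.895) = 89.0 m/s
Converting: 89.0 m/s × 3.6 = 320 km/h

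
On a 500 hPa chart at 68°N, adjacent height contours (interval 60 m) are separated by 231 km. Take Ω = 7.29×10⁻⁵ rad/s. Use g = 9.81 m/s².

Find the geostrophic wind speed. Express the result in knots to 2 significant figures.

37 knots

Coriolis parameter at 68°N:
f = 2Ω sin φ = 2 × 7.29×10⁻⁵ × sin 68° = 1.35×10⁻⁴ s⁻¹
Height gradient: |∂Z/∂n| = 60 m / 231000 m = 2.60×10⁻⁴
On a pressure surface, geostrophic balance gives V_g = (g/f)|∂Z/∂n|:
V_g = 9.81 × 2.60×10⁻⁴ / 1.35×10⁻⁴ = 18.8 m/s
Converting: 18.8 m/s × 1.944 = 37 knots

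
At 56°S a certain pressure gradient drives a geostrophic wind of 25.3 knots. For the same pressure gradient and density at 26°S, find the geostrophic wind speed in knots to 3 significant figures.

47.8 knots

With the same pressure gradient and density, V_g ∝ 1/f ∝ 1/sin φ.
V₂ = V₁ · sin φ₁ / sin φ₂ = 25.3 × sin 56° / sin 26°
V₂ = 25.3 × 0.8290/0.4384 = 47.8 knots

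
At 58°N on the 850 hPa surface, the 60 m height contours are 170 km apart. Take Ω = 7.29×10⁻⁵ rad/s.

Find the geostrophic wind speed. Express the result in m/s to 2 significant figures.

28 m/s

Coriolis parameter at 58°N:
f = 2Ω sin φ = 2 × 7.29×10⁻⁵ × sin 58° = 1.24×10⁻⁴ s⁻¹
Height gradient: |∂Z/∂n| = 60 m / 170000 m = 3.53×10⁻⁴
On a pressure surface, geostrophic balance gives V_g = (g/f)|∂Z/∂n|:
V_g = 9.81 × 3.53×10⁻⁴ / 1.24×10⁻⁴ = 28.0 m/s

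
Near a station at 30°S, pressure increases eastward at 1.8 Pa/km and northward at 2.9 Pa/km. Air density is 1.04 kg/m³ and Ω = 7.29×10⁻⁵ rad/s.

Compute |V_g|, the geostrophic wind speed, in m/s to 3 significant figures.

Coriolis parameter at 30°S:
f = 2Ω sin φ = 2 × 7.29×10⁻⁵ × sin 30° = 7.29×10⁻⁵ s⁻¹
In the Southern Hemisphere f is negative: f = −7.29×10⁻⁵ s⁻¹.
Component geostrophic relations (x east, y north):
u_g = −(1/(fρ)) ∂P/∂y,  v_g = (1/(fρ)) ∂P/∂x
u_g = −(2.9×10⁻³)/(−7.29×10⁻⁵ × 1.04) = 38.3 m/s;  v_g = (1.8×10⁻³)/(−7.29×10⁻⁵ × 1.04) = −23.7 m/s
|V_g| = √(u_g² + v_g²) = 45.0 m/s

45.0 m/s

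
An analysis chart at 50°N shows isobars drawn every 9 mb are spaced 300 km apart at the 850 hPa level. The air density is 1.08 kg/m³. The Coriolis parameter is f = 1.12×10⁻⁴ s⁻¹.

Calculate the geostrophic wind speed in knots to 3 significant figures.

Pressure gradient: |∂P/∂n| = 900 Pa / 300000 m = 3.00×10⁻³ Pa/m
Geostrophic balance (pressure-gradient force = Coriolis force):
V_g = (1/(fρ)) |∂P/∂n| = 3.00×10⁻³ / (1.12×10⁻⁴ × 1.08) = 24.8 m/s
Converting: 24.8 m/s × 1.944 = 48.2 knots

48.2 knots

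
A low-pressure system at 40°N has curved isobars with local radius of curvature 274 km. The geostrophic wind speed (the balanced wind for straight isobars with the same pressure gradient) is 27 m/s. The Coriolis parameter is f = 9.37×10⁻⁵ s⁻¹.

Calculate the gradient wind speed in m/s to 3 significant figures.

Around a low, centrifugal force acts outward with Coriolis, so pressure-gradient force balances both:
(1/ρ)|∂P/∂n| = fV + V²/R  →  V² + fR·V − fR·V_g = 0
With fR = 9.37×10⁻⁵ × 274×10³ m = 25.7 m/s:
V = [−fR + √((fR)² + 4 fR V_g)]/2 = [−25.7 + √(25.7² + 4×25.7×27)]/2 = 16.5 m/s
Subgeostrophic (V < V_g = 27 m/s), as expected around a low.

16.5 m/s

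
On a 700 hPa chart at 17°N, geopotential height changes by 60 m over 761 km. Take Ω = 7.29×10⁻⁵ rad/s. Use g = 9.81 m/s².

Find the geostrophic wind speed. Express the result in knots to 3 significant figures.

35.3 knots

Coriolis parameter at 17°N:
f = 2Ω sin φ = 2 × 7.29×10⁻⁵ × sin 17° = 4.26×10⁻⁵ s⁻¹
Height gradient: |∂Z/∂n| = 60 m / 761000 m = 7.88×10⁻⁵
On a pressure surface, geostrophic balance gives V_g = (g/f)|∂Z/∂n|:
V_g = 9.81 × 7.88×10⁻⁵ / 4.26×10⁻⁵ = 18.1 m/s
Converting: 18.1 m/s × 1.944 = 35.3 knots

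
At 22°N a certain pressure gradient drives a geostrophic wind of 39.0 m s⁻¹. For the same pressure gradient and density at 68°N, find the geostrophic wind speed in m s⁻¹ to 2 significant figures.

With the same pressure gradient and density, V_g ∝ 1/f ∝ 1/sin φ.
V₂ = V₁ · sin φ₁ / sin φ₂ = 39.0 × sin 22° / sin 68°
V₂ = 39.0 × 0.3746/0.9272 = 16 m s⁻¹

16 m s⁻¹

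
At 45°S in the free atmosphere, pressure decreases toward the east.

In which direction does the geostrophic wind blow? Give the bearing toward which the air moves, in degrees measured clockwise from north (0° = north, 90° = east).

The pressure-gradient force points toward the east (bearing 090°).
Geostrophic balance: in the Southern Hemisphere the Coriolis force deflects motion to the left, so the geostrophic wind blows 90° to the left of the pressure-gradient force (low pressure on the right).
Rotating 090° by 90° counterclockwise gives 000° — the wind blows toward the north.

000°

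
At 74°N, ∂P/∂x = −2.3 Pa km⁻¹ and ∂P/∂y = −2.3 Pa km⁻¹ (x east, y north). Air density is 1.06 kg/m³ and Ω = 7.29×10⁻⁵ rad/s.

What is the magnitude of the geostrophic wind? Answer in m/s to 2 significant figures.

22 m/s

Coriolis parameter at 74°N:
f = 2Ω sin φ = 2 × 7.29×10⁻⁵ × sin 74° = 1.40×10⁻⁴ s⁻¹
Component geostrophic relations (x east, y north):
u_g = −(1/(fρ)) ∂P/∂y,  v_g = (1/(fρ)) ∂P/∂x
u_g = −(−2.3×10⁻³)/(1.40×10⁻⁴ × 1.06) = 15.5 m/s;  v_g = (−2.3×10⁻³)/(1.40×10⁻⁴ × 1.06) = −15.5 m/s
|V_g| = √(u_g² + v_g²) = 21.9 m/s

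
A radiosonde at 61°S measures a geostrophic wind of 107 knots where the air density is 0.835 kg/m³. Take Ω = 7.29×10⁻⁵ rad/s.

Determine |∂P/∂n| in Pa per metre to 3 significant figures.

5.86×10⁻³ Pa/m

Coriolis parameter at 61°S:
f = 2Ω sin φ = 2 × 7.29×10⁻⁵ × sin 61° = 1.28×10⁻⁴ s⁻¹
Wind speed in SI: 107 knots = 55.0 m/s
Geostrophic balance rearranged: |∂P/∂n| = f ρ V_g
|∂P/∂n| = 1.28×10⁻⁴ × 0.835 × 55.0 = 5.86×10⁻³ Pa/m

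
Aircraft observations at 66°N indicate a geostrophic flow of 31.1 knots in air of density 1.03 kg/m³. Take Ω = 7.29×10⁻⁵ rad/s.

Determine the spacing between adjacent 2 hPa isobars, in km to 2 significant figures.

91 km

Coriolis parameter at 66°N:
f = 2Ω sin φ = 2 × 7.29×10⁻⁵ × sin 66° = 1.33×10⁻⁴ s⁻¹
Wind speed in SI: 31.1 knots = 16.0 m/s
Geostrophic balance rearranged: |∂P/∂n| = f ρ V_g
|∂P/∂n| = 1.33×10⁻⁴ × 1.03 × 16.0 = 2.19×10⁻³ Pa/m
Isobar spacing: Δn = ΔP/|∂P/∂n| = 200 Pa / 2.19×10⁻³ Pa/m = 91119 m ≈ 91 km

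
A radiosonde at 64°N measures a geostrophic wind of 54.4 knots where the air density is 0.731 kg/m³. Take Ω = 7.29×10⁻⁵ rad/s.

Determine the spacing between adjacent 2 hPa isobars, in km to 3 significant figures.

Coriolis parameter at 64°N:
f = 2Ω sin φ = 2 × 7.29×10⁻⁵ × sin 64° = 1.31×10⁻⁴ s⁻¹
Wind speed in SI: 54.4 knots = 28.0 m/s
Geostrophic balance rearranged: |∂P/∂n| = f ρ V_g
|∂P/∂n| = 1.31×10⁻⁴ × 0.731 × 28.0 = 2.68×10⁻³ Pa/m
Isobar spacing: Δn = ΔP/|∂P/∂n| = 200 Pa / 2.68×10⁻³ Pa/m = 74603 m ≈ 74.6 km

74.6 km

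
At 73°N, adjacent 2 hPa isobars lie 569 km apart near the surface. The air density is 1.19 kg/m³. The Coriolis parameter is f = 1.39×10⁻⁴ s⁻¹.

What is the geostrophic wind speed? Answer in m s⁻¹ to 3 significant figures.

Pressure gradient: |∂P/∂n| = 200 Pa / 569000 m = 3.51×10⁻⁴ Pa/m
Geostrophic balance (pressure-gradient force = Coriolis force):
V_g = (1/(fρ)) |∂P/∂n| = 3.51×10⁻⁴ / (1.39×10⁻⁴ × 1.19) = 2.12 m/s

2.12 m s⁻¹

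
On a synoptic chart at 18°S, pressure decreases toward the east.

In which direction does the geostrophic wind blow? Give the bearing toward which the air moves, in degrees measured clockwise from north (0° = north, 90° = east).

000°

The pressure-gradient force points toward the east (bearing 090°).
Geostrophic balance: in the Southern Hemisphere the Coriolis force deflects motion to the left, so the geostrophic wind blows 90° to the left of the pressure-gradient force (low pressure on the right).
Rotating 090° by 90° counterclockwise gives 000° — the wind blows toward the north.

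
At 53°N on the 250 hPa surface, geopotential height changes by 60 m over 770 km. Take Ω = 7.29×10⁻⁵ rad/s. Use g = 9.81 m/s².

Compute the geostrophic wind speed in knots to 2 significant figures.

Coriolis parameter at 53°N:
f = 2Ω sin φ = 2 × 7.29×10⁻⁵ × sin 53° = 1.16×10⁻⁴ s⁻¹
Height gradient: |∂Z/∂n| = 60 m / 770000 m = 7.79×10⁻⁵
On a pressure surface, geostrophic balance gives V_g = (g/f)|∂Z/∂n|:
V_g = 9.81 × 7.79×10⁻⁵ / 1.16×10⁻⁴ = 6.56 m/s
Converting: 6.56 m/s × 1.944 = 13 knots

13 knots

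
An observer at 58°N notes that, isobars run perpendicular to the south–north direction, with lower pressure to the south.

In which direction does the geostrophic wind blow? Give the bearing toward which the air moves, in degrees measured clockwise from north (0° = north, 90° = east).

270°

The pressure-gradient force points toward the south (bearing 180°).
Geostrophic balance: in the Northern Hemisphere the Coriolis force deflects motion to the right, so the geostrophic wind blows 90° to the right of the pressure-gradient force (low pressure on the left).
Rotating 180° by 90° clockwise gives 270° — the wind blows toward the west.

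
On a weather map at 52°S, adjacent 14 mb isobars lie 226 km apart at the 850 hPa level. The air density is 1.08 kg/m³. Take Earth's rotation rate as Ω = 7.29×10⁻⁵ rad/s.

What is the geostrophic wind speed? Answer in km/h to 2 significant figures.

Coriolis parameter at 52°S:
f = 2Ω sin φ = 2 × 7.29×10⁻⁵ × sin 52° = 1.15×10⁻⁴ s⁻¹
Pressure gradient: |∂P/∂n| = 1400 Pa / 226000 m = 6.19×10⁻³ Pa/m
Geostrophic balance (pressure-gradient force = Coriolis force):
V_g = (1/(fρ)) |∂P/∂n| = 6.19×10⁻³ / (1.15×10⁻⁴ × 1.08) = 49.9 m/s
Converting: 49.9 m/s × 3.6 = 180 km/h

180 km/h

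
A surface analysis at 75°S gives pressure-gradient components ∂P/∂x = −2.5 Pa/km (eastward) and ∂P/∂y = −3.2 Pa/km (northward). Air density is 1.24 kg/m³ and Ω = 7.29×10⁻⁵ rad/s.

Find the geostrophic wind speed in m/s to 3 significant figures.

23.3 m/s

Coriolis parameter at 75°S:
f = 2Ω sin φ = 2 × 7.29×10⁻⁵ × sin 75° = 1.41×10⁻⁴ s⁻¹
In the Southern Hemisphere f is negative: f = −1.41×10⁻⁴ s⁻¹.
Component geostrophic relations (x east, y north):
u_g = −(1/(fρ)) ∂P/∂y,  v_g = (1/(fρ)) ∂P/∂x
u_g = −(−3.2×10⁻³)/(−1.41×10⁻⁴ × 1.24) = −18.3 m/s;  v_g = (−2.5×10⁻³)/(−1.41×10⁻⁴ × 1.24) = 14.3 m/s
|V_g| = √(u_g² + v_g²) = 23.3 m/s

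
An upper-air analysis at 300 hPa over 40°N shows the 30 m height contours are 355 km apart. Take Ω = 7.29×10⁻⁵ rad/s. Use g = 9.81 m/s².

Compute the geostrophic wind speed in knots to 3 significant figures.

17.2 knots

Coriolis parameter at 40°N:
f = 2Ω sin φ = 2 × 7.29×10⁻⁵ × sin 40° = 9.37×10⁻⁵ s⁻¹
Height gradient: |∂Z/∂n| = 30 m / 355000 m = 8.45×10⁻⁵
On a pressure surface, geostrophic balance gives V_g = (g/f)|∂Z/∂n|:
V_g = 9.81 × 8.45×10⁻⁵ / 9.37×10⁻⁵ = 8.85 m/s
Converting: 8.85 m/s × 1.944 = 17.2 knots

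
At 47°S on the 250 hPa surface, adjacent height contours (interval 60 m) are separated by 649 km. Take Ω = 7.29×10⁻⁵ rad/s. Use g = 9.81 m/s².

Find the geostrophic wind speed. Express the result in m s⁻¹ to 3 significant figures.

8.51 m s⁻¹

Coriolis parameter at 47°S:
f = 2Ω sin φ = 2 × 7.29×10⁻⁵ × sin 47° = 1.07×10⁻⁴ s⁻¹
Height gradient: |∂Z/∂n| = 60 m / 649000 m = 9.24×10⁻⁵
On a pressure surface, geostrophic balance gives V_g = (g/f)|∂Z/∂n|:
V_g = 9.81 × 9.24×10⁻⁵ / 1.07×10⁻⁴ = 8.51 m/s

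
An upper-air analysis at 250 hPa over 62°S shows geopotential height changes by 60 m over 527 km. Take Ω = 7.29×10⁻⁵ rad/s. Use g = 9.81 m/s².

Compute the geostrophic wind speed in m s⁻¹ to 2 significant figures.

8.7 m s⁻¹

Coriolis parameter at 62°S:
f = 2Ω sin φ = 2 × 7.29×10⁻⁵ × sin 62° = 1.29×10⁻⁴ s⁻¹
Height gradient: |∂Z/∂n| = 60 m / 527000 m = 1.14×10⁻⁴
On a pressure surface, geostrophic balance gives V_g = (g/f)|∂Z/∂n|:
V_g = 9.81 × 1.14×10⁻⁴ / 1.29×10⁻⁴ = 8.68 m/s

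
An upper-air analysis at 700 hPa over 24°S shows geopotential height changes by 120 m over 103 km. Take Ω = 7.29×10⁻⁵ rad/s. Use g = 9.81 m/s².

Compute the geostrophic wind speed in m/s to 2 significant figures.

190 m/s

Coriolis parameter at 24°S:
f = 2Ω sin φ = 2 × 7.29×10⁻⁵ × sin 24° = 5.93×10⁻⁵ s⁻¹
Height gradient: |∂Z/∂n| = 120 m / 103000 m = 1.17×10⁻³
On a pressure surface, geostrophic balance gives V_g = (g/f)|∂Z/∂n|:
V_g = 9.81 × 1.17×10⁻³ / 5.93×10⁻⁵ = 193 m/s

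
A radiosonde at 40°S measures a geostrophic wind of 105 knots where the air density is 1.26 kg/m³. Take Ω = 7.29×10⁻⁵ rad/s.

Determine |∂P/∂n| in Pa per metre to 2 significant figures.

6.4×10⁻³ Pa/m

Coriolis parameter at 40°S:
f = 2Ω sin φ = 2 × 7.29×10⁻⁵ × sin 40° = 9.37×10⁻⁵ s⁻¹
Wind speed in SI: 105 knots = 54.0 m/s
Geostrophic balance rearranged: |∂P/∂n| = f ρ V_g
|∂P/∂n| = 9.37×10⁻⁵ × 1.26 × 54.0 = 6.38×10⁻³ Pa/m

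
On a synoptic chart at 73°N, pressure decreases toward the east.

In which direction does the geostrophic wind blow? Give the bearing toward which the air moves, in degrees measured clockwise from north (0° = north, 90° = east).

180°

The pressure-gradient force points toward the east (bearing 090°).
Geostrophic balance: in the Northern Hemisphere the Coriolis force deflects motion to the right, so the geostrophic wind blows 90° to the right of the pressure-gradient force (low pressure on the left).
Rotating 090° by 90° clockwise gives 180° — the wind blows toward the south.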